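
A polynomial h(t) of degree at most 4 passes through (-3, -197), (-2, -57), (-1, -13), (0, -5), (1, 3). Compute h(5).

-85

Write h(t) = at^4 + bt^3 + ct^2 + dt + e. Substituting each data point gives a linear system:
  81a - 27b + 9c - 3d + e = -197
  16a - 8b + 4c - 2d + e = -57
  a - b + c - d + e = -13
  e = -5
  a + b + c + d + e = 3
Solving the system yields a = -1, b = 4, c = 1, d = 4, e = -5.
So h(t) = -t⁴ + 4t³ + t² + 4t - 5.
Then h(5) = -85.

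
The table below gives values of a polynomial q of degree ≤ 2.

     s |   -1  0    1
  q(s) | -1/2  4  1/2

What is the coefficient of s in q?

1/2

Write q(s) = as^2 + bs + c. Substituting each data point gives a linear system:
  a - b + c = -1/2
  c = 4
  a + b + c = 1/2
Solving the system yields a = -4, b = 1/2, c = 4.
So q(s) = -4s² + (1/2)s + 4.
The coefficient of s is 1/2.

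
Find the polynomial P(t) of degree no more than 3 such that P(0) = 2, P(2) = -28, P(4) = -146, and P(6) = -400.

Using the Lagrange interpolation formula with nodes 0, 2, 4, 6:
  L_0(t) = (t - 2)(t - 4)(t - 6) / -48
  L_1(t) = t(t - 4)(t - 6) / 16
  L_2(t) = t(t - 2)(t - 6) / -16
  L_3(t) = t(t - 2)(t - 4) / 48
Then P(t) = 2·L_0(t) - 28·L_1(t) - 146·L_2(t) - 400·L_3(t).
Expanding and collecting terms gives P(t) = -t^3 - 5t^2 - t + 2.
Check: P(0) = 2. ✓

P(t) = -t^3 - 5t^2 - t + 2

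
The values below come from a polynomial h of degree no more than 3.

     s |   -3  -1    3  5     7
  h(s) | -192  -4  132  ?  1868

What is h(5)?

The 4 known points determine the degree-3 polynomial uniquely.
Write h(s) = as^3 + bs^2 + cs + d. Substituting each data point gives a linear system:
  -27a + 9b - 3c + d = -192
  -a + b - c + d = -4
  27a + 9b + 3c + d = 132
  343a + 49b + 7c + d = 1868
Solving the system yields a = 6, b = -4, c = 0, d = 6.
So h(s) = 6s^3 - 4s^2 + 6.
Then h(5) = 656.

656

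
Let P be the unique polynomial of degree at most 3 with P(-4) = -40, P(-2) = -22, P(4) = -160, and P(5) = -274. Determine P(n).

P(n) = -n^3 - 6n^2 + n - 4

Write P(n) = an^3 + bn^2 + cn + d. Substituting each data point gives a linear system:
  -64a + 16b - 4c + d = -40
  -8a + 4b - 2c + d = -22
  64a + 16b + 4c + d = -160
  125a + 25b + 5c + d = -274
Solving the system yields a = -1, b = -6, c = 1, d = -4.
So P(n) = -n³ - 6n² + n - 4.
Check: P(5) = -274. ✓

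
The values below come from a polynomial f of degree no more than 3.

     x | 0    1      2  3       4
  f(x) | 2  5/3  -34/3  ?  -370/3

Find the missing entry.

The 4 known points determine the degree-3 polynomial uniquely.
Write f(x) = ax^3 + bx^2 + cx + d. Substituting each data point gives a linear system:
  d = 2
  a + b + c + d = 5/3
  8a + 4b + 2c + d = -34/3
  64a + 16b + 4c + d = -370/3
Solving the system yields a = -2, b = -1/3, c = 2, d = 2.
So f(x) = -2x³ - (1/3)x² + 2x + 2.
Then f(3) = -49.

-49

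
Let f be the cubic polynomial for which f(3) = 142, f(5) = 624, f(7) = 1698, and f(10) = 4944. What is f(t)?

Using the Lagrange interpolation formula with nodes 3, 5, 7, 10:
  L_0(t) = (t - 5)(t - 7)(t - 10) / -56
  L_1(t) = (t - 3)(t - 7)(t - 10) / 20
  L_2(t) = (t - 3)(t - 5)(t - 10) / -24
  L_3(t) = (t - 3)(t - 5)(t - 7) / 105
Then f(t) = 142·L_0(t) + 624·L_1(t) + 1698·L_2(t) + 4944·L_3(t).
Expanding and collecting terms gives f(t) = 5t³ - t² + 4t + 4.
Check: f(3) = 142. ✓

f(t) = 5t^3 - t^2 + 4t + 4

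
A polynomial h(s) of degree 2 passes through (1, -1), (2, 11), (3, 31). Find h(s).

Using the Lagrange interpolation formula with nodes 1, 2, 3:
  L_0(s) = (s - 2)(s - 3) / 2
  L_1(s) = (s - 1)(s - 3) / -1
  L_2(s) = (s - 1)(s - 2) / 2
Then h(s) = -1·L_0(s) + 11·L_1(s) + 31·L_2(s).
Expanding and collecting terms gives h(s) = 4s^2 - 5.
Check: h(3) = 31. ✓

h(s) = 4s^2 - 5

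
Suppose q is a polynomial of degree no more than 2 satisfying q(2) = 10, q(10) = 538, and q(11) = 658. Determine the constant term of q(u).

Write q(u) = au^2 + bu + c. Substituting each data point gives a linear system:
  4a + 2b + c = 10
  100a + 10b + c = 538
  121a + 11b + c = 658
Solving the system yields a = 6, b = -6, c = -2.
So q(u) = 6u² - 6u - 2.
The constant term is -2.

-2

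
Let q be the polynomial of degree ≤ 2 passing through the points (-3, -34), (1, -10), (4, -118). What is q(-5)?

-118

Write q(t) = at^2 + bt + c. Substituting each data point gives a linear system:
  9a - 3b + c = -34
  a + b + c = -10
  16a + 4b + c = -118
Solving the system yields a = -6, b = -6, c = 2.
So q(t) = -6t^2 - 6t + 2.
Then q(-5) = -118.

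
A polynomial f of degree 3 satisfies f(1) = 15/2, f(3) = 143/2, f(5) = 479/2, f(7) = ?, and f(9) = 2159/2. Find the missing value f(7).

The 4 known points determine the degree-3 polynomial uniquely.
Write f(u) = au^3 + bu^2 + cu + d. Substituting each data point gives a linear system:
  a + b + c + d = 15/2
  27a + 9b + 3c + d = 143/2
  125a + 25b + 5c + d = 479/2
  729a + 81b + 9c + d = 2159/2
Solving the system yields a = 1, b = 4, c = 3, d = -1/2.
So f(u) = u³ + 4u² + 3u - 1/2.
Then f(7) = 1119/2.

1119/2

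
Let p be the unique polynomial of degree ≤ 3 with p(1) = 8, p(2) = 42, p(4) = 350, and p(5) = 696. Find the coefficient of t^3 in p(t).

Write p(t) = at^3 + bt^2 + ct + d. Substituting each data point gives a linear system:
  a + b + c + d = 8
  8a + 4b + 2c + d = 42
  64a + 16b + 4c + d = 350
  125a + 25b + 5c + d = 696
Solving the system yields a = 6, b = -2, c = -2, d = 6.
So p(t) = 6t^3 - 2t^2 - 2t + 6.
The leading coefficient is 6.

6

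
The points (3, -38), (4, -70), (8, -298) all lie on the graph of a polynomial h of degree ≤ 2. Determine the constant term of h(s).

Write h(s) = as^2 + bs + c. Substituting each data point gives a linear system:
  9a + 3b + c = -38
  16a + 4b + c = -70
  64a + 8b + c = -298
Solving the system yields a = -5, b = 3, c = -2.
So h(s) = -5s^2 + 3s - 2.
The constant term is -2.

-2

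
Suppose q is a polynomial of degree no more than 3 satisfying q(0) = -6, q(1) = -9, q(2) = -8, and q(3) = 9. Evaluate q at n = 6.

276

Forward differences of the values at n = 0, 1, 2, 3:
  q  : -6  -9  -8  9
  Δ  : -3  1  17
  Δ^2: 4  16
  Δ^3: 12
The third differences are constant, confirming degree 3.
Interpolating (Newton forward form) and evaluating at n = 6 gives q(6) = 276.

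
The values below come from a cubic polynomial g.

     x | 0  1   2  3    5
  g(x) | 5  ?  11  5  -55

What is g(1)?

The 4 known points determine the degree-3 polynomial uniquely.
Write g(x) = ax^3 + bx^2 + cx + d. Substituting each data point gives a linear system:
  d = 5
  8a + 4b + 2c + d = 11
  27a + 9b + 3c + d = 5
  125a + 25b + 5c + d = -55
Solving the system yields a = -1, b = 2, c = 3, d = 5.
So g(x) = -x^3 + 2x^2 + 3x + 5.
Then g(1) = 9.

9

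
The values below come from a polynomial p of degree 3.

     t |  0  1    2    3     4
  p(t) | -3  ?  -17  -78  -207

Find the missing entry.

0

The 4 known points determine the degree-3 polynomial uniquely.
Write p(t) = at^3 + bt^2 + ct + d. Substituting each data point gives a linear system:
  d = -3
  8a + 4b + 2c + d = -17
  27a + 9b + 3c + d = -78
  64a + 16b + 4c + d = -207
Solving the system yields a = -4, b = 2, c = 5, d = -3.
So p(t) = -4t³ + 2t² + 5t - 3.
Then p(1) = 0.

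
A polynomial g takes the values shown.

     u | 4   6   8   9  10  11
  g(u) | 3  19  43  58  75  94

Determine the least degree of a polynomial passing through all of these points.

2

Divided differences on the nodes 4, 6, 8, 9, 10, 11:
  order 0: 3  19  43  58  75  94
  order 1: 8  12  15  17  19
  order 2: 1  1  1  1
  order 3: 0  0  0
  order 4: 0  0
  order 5: 0
The order-2 divided differences are all 1 (nonzero) and every higher order vanishes, so the data lies on a polynomial of degree exactly 2.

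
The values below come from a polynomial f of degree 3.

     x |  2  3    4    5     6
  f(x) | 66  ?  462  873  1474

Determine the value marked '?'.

205

The 4 known points determine the degree-3 polynomial uniquely.
Write f(x) = ax^3 + bx^2 + cx + d. Substituting each data point gives a linear system:
  8a + 4b + 2c + d = 66
  64a + 16b + 4c + d = 462
  125a + 25b + 5c + d = 873
  216a + 36b + 6c + d = 1474
Solving the system yields a = 6, b = 5, c = 0, d = -2.
So f(x) = 6x^3 + 5x^2 - 2.
Then f(3) = 205.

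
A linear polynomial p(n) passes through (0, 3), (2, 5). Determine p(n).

Write p(n) = an + b. Substituting each data point gives a linear system:
  b = 3
  2a + b = 5
Solving the system yields a = 1, b = 3.
So p(n) = n + 3.
Check: p(0) = 3. ✓

p(n) = n + 3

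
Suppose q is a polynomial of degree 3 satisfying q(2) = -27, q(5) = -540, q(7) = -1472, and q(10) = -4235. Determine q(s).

Write q(s) = as^3 + bs^2 + cs + d. Substituting each data point gives a linear system:
  8a + 4b + 2c + d = -27
  125a + 25b + 5c + d = -540
  343a + 49b + 7c + d = -1472
  1000a + 100b + 10c + d = -4235
Solving the system yields a = -4, b = -3, c = 6, d = 5.
So q(s) = -4s^3 - 3s^2 + 6s + 5.
Check: q(2) = -27. ✓

q(s) = -4s^3 - 3s^2 + 6s + 5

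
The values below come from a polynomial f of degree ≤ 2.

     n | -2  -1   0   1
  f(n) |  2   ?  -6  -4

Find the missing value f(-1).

-4

The 3 known points determine the degree-2 polynomial uniquely.
Write f(n) = an^2 + bn + c. Substituting each data point gives a linear system:
  4a - 2b + c = 2
  c = -6
  a + b + c = -4
Solving the system yields a = 2, b = 0, c = -6.
So f(n) = 2n² - 6.
Then f(-1) = -4.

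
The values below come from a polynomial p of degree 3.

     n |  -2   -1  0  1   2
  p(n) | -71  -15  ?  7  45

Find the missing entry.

On equispaced nodes a degree-3 polynomial has vanishing fourth forward difference, so
  p(-2) - 4·p(-1) + 6·p(0) - 4·p(1) + p(2) = 0.
Substituting the known values and solving for p(0):
  6·p(0) = -6
  p(0) = -1.

-1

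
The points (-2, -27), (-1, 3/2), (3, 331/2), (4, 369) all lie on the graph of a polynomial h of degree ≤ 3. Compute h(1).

Write h(s) = as^3 + bs^2 + cs + d. Substituting each data point gives a linear system:
  -8a + 4b - 2c + d = -27
  -a + b - c + d = 3/2
  27a + 9b + 3c + d = 331/2
  64a + 16b + 4c + d = 369
Solving the system yields a = 5, b = 5/2, c = 1, d = 5.
So h(s) = 5s^3 + (5/2)s^2 + s + 5.
Then h(1) = 27/2.

27/2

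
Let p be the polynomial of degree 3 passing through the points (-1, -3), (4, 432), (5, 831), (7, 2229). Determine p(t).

p(t) = 6t^3 + 4t^2 - 3t - 4

Write p(t) = at^3 + bt^2 + ct + d. Substituting each data point gives a linear system:
  -a + b - c + d = -3
  64a + 16b + 4c + d = 432
  125a + 25b + 5c + d = 831
  343a + 49b + 7c + d = 2229
Solving the system yields a = 6, b = 4, c = -3, d = -4.
So p(t) = 6t^3 + 4t^2 - 3t - 4.
Check: p(-1) = -3. ✓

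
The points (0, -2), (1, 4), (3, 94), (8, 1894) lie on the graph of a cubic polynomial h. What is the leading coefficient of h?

Write h(s) = as^3 + bs^2 + cs + d. Substituting each data point gives a linear system:
  d = -2
  a + b + c + d = 4
  27a + 9b + 3c + d = 94
  512a + 64b + 8c + d = 1894
Solving the system yields a = 4, b = -3, c = 5, d = -2.
So h(s) = 4s^3 - 3s^2 + 5s - 2.
The leading coefficient is 4.

4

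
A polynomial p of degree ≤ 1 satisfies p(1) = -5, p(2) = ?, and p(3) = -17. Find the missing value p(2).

-11

The 2 known points determine the degree-1 polynomial uniquely.
Write p(x) = ax + b. Substituting each data point gives a linear system:
  a + b = -5
  3a + b = -17
Solving the system yields a = -6, b = 1.
So p(x) = -6x + 1.
Then p(2) = -11.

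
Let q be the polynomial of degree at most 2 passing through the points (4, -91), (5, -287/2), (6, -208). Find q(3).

Write q(u) = au^2 + bu + c. Substituting each data point gives a linear system:
  16a + 4b + c = -91
  25a + 5b + c = -287/2
  36a + 6b + c = -208
Solving the system yields a = -6, b = 3/2, c = -1.
So q(u) = -6u^2 + (3/2)u - 1.
Then q(3) = -101/2.

-101/2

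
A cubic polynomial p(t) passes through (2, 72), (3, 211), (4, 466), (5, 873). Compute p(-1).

-9

Write p(t) = at^3 + bt^2 + ct + d. Substituting each data point gives a linear system:
  8a + 4b + 2c + d = 72
  27a + 9b + 3c + d = 211
  64a + 16b + 4c + d = 466
  125a + 25b + 5c + d = 873
Solving the system yields a = 6, b = 4, c = 5, d = -2.
So p(t) = 6t³ + 4t² + 5t - 2.
Then p(-1) = -9.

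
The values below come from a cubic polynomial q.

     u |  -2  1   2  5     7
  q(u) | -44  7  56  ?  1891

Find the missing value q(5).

The 4 known points determine the degree-3 polynomial uniquely.
Write q(u) = au^3 + bu^2 + cu + d. Substituting each data point gives a linear system:
  -8a + 4b - 2c + d = -44
  a + b + c + d = 7
  8a + 4b + 2c + d = 56
  343a + 49b + 7c + d = 1891
Solving the system yields a = 5, b = 3, c = 5, d = -6.
So q(u) = 5u^3 + 3u^2 + 5u - 6.
Then q(5) = 719.

719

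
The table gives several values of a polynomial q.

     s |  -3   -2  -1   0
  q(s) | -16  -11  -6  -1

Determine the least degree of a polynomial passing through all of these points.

Forward differences of the values at s = -3, -2, -1, 0:
  q  : -16  -11  -6  -1
  Δ  : 5  5  5
  Δ^2: 0  0
  Δ^3: 0
The first differences are constant (5) and nonzero, while all higher differences vanish, so the minimal degree is 1.

1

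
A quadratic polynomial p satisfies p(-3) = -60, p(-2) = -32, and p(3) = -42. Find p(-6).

-204

Using the Lagrange interpolation formula with nodes -3, -2, 3:
  L_0(s) = (s + 2)(s - 3) / 6
  L_1(s) = (s + 3)(s - 3) / -5
  L_2(s) = (s + 3)(s + 2) / 30
Then p(s) = -60·L_0(s) - 32·L_1(s) - 42·L_2(s).
Expanding and collecting terms gives p(s) = -5s² + 3s - 6.
Evaluating at s = -6: p(-6) = -204.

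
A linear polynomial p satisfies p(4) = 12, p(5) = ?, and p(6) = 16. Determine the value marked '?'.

14

The 2 known points determine the degree-1 polynomial uniquely.
Write p(n) = an + b. Substituting each data point gives a linear system:
  4a + b = 12
  6a + b = 16
Solving the system yields a = 2, b = 4.
So p(n) = 2n + 4.
Then p(5) = 14.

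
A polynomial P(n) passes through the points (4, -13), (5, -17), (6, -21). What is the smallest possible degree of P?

1

Divided differences on the nodes 4, 5, 6:
  order 0: -13  -17  -21
  order 1: -4  -4
  order 2: 0
The order-1 divided differences are all -4 (nonzero) and every higher order vanishes, so the data lies on a polynomial of degree exactly 1.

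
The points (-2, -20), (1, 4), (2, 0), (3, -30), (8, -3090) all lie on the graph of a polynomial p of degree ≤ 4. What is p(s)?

p(s) = -s^4 + 2s^3 - 3s + 6

Write p(s) = as^4 + bs^3 + cs^2 + ds + e. Substituting each data point gives a linear system:
  16a - 8b + 4c - 2d + e = -20
  a + b + c + d + e = 4
  16a + 8b + 4c + 2d + e = 0
  81a + 27b + 9c + 3d + e = -30
  4096a + 512b + 64c + 8d + e = -3090
Solving the system yields a = -1, b = 2, c = 0, d = -3, e = 6.
So p(s) = -s⁴ + 2s³ - 3s + 6.
Check: p(8) = -3090. ✓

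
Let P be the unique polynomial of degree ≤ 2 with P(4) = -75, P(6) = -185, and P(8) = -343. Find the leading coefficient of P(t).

-6

Write P(t) = at^2 + bt + c. Substituting each data point gives a linear system:
  16a + 4b + c = -75
  36a + 6b + c = -185
  64a + 8b + c = -343
Solving the system yields a = -6, b = 5, c = 1.
So P(t) = -6t^2 + 5t + 1.
The leading coefficient is -6.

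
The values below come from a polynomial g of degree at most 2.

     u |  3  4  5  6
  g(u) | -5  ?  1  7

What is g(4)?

-3

The 3 known points determine the degree-2 polynomial uniquely.
Write g(u) = au^2 + bu + c. Substituting each data point gives a linear system:
  9a + 3b + c = -5
  25a + 5b + c = 1
  36a + 6b + c = 7
Solving the system yields a = 1, b = -5, c = 1.
So g(u) = u^2 - 5u + 1.
Then g(4) = -3.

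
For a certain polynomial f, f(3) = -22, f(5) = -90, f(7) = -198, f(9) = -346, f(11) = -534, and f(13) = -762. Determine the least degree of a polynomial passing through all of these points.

Forward differences of the values at u = 3, 5, 7, 9, 11, 13:
  f  : -22  -90  -198  -346  -534  -762
  Δ  : -68  -108  -148  -188  -228
  Δ^2: -40  -40  -40  -40
  Δ^3: 0  0  0
  Δ^4: 0  0
  Δ^5: 0
The second differences are constant (-40) and nonzero, while all higher differences vanish, so the minimal degree is 2.

2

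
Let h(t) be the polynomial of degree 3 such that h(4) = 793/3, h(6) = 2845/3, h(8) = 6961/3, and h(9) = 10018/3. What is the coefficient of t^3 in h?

5

Write h(t) = at^3 + bt^2 + ct + d. Substituting each data point gives a linear system:
  64a + 16b + 4c + d = 793/3
  216a + 36b + 6c + d = 2845/3
  512a + 64b + 8c + d = 6961/3
  729a + 81b + 9c + d = 10018/3
Solving the system yields a = 5, b = -4, c = 2, d = 1/3.
So h(t) = 5t^3 - 4t^2 + 2t + 1/3.
The leading coefficient is 5.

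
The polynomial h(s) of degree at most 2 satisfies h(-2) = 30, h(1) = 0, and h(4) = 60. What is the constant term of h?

0

Write h(s) = as^2 + bs + c. Substituting each data point gives a linear system:
  4a - 2b + c = 30
  a + b + c = 0
  16a + 4b + c = 60
Solving the system yields a = 5, b = -5, c = 0.
So h(s) = 5s^2 - 5s.
The constant term is 0.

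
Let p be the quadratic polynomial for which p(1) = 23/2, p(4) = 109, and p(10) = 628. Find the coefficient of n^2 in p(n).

6

Write p(n) = an^2 + bn + c. Substituting each data point gives a linear system:
  a + b + c = 23/2
  16a + 4b + c = 109
  100a + 10b + c = 628
Solving the system yields a = 6, b = 5/2, c = 3.
So p(n) = 6n^2 + (5/2)n + 3.
The leading coefficient is 6.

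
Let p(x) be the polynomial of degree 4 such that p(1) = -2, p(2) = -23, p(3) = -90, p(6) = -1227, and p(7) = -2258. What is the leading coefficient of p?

-1

Write p(x) = ax^4 + bx^3 + cx^2 + dx + e. Substituting each data point gives a linear system:
  a + b + c + d + e = -2
  16a + 8b + 4c + 2d + e = -23
  81a + 27b + 9c + 3d + e = -90
  1296a + 216b + 36c + 6d + e = -1227
  2401a + 343b + 49c + 7d + e = -2258
Solving the system yields a = -1, b = 1, c = -4, d = -1, e = 3.
So p(x) = -x⁴ + x³ - 4x² - x + 3.
The leading coefficient is -1.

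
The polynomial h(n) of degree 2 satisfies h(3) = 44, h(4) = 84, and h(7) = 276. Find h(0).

-4

Using the Lagrange interpolation formula with nodes 3, 4, 7:
  L_0(n) = (n - 4)(n - 7) / 4
  L_1(n) = (n - 3)(n - 7) / -3
  L_2(n) = (n - 3)(n - 4) / 12
Then h(n) = 44·L_0(n) + 84·L_1(n) + 276·L_2(n).
Expanding and collecting terms gives h(n) = 6n^2 - 2n - 4.
Evaluating at n = 0: h(0) = -4.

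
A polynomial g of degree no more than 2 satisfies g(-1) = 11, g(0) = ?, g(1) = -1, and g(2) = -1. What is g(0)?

3

On equispaced nodes a degree-2 polynomial has vanishing third forward difference, so
  - g(-1) + 3·g(0) - 3·g(1) + g(2) = 0.
Substituting the known values and solving for g(0):
  3·g(0) = 9
  g(0) = 3.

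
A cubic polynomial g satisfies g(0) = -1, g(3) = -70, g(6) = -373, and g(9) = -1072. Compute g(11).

-1838

Write g(n) = an^3 + bn^2 + cn + d. Substituting each data point gives a linear system:
  d = -1
  27a + 9b + 3c + d = -70
  216a + 36b + 6c + d = -373
  729a + 81b + 9c + d = -1072
Solving the system yields a = -1, b = -4, c = -2, d = -1.
So g(n) = -n^3 - 4n^2 - 2n - 1.
Then g(11) = -1838.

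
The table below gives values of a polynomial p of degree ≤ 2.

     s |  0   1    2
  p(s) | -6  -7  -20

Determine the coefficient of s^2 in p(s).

-6

Write p(s) = as^2 + bs + c. Substituting each data point gives a linear system:
  c = -6
  a + b + c = -7
  4a + 2b + c = -20
Solving the system yields a = -6, b = 5, c = -6.
So p(s) = -6s^2 + 5s - 6.
The leading coefficient is -6.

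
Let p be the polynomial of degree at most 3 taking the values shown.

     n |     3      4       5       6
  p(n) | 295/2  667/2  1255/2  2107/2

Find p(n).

p(n) = 4n^3 + 6n^2 - 4n - 5/2

Using the Lagrange interpolation formula with nodes 3, 4, 5, 6:
  L_0(n) = (n - 4)(n - 5)(n - 6) / -6
  L_1(n) = (n - 3)(n - 5)(n - 6) / 2
  L_2(n) = (n - 3)(n - 4)(n - 6) / -2
  L_3(n) = (n - 3)(n - 4)(n - 5) / 6
Then p(n) = 295/2·L_0(n) + 667/2·L_1(n) + 1255/2·L_2(n) + 2107/2·L_3(n).
Expanding and collecting terms gives p(n) = 4n^3 + 6n^2 - 4n - 5/2.
Check: p(5) = 1255/2. ✓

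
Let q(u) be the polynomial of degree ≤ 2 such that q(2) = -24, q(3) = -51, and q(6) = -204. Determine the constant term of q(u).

Write q(u) = au^2 + bu + c. Substituting each data point gives a linear system:
  4a + 2b + c = -24
  9a + 3b + c = -51
  36a + 6b + c = -204
Solving the system yields a = -6, b = 3, c = -6.
So q(u) = -6u² + 3u - 6.
The constant term is -6.

-6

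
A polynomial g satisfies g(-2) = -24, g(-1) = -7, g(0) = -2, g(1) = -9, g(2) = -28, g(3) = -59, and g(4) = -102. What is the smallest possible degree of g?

Forward differences of the values at x = -2, -1, 0, 1, 2, 3, 4:
  g  : -24  -7  -2  -9  -28  -59  -102
  Δ  : 17  5  -7  -19  -31  -43
  Δ^2: -12  -12  -12  -12  -12
  Δ^3: 0  0  0  0
  Δ^4: 0  0  0
  Δ^5: 0  0
  Δ^6: 0
The second differences are constant (-12) and nonzero, while all higher differences vanish, so the minimal degree is 2.

2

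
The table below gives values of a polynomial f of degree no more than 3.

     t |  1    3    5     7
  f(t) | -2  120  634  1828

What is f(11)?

7408

Write f(t) = at^3 + bt^2 + ct + d. Substituting each data point gives a linear system:
  a + b + c + d = -2
  27a + 9b + 3c + d = 120
  125a + 25b + 5c + d = 634
  343a + 49b + 7c + d = 1828
Solving the system yields a = 6, b = -5, c = 3, d = -6.
So f(t) = 6t^3 - 5t^2 + 3t - 6.
Then f(11) = 7408.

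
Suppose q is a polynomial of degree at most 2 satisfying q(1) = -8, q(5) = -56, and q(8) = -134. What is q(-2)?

Write q(n) = an^2 + bn + c. Substituting each data point gives a linear system:
  a + b + c = -8
  25a + 5b + c = -56
  64a + 8b + c = -134
Solving the system yields a = -2, b = 0, c = -6.
So q(n) = -2n^2 - 6.
Then q(-2) = -14.

-14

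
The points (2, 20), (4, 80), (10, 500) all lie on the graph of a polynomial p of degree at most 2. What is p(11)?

605

Using the Lagrange interpolation formula with nodes 2, 4, 10:
  L_0(s) = (s - 4)(s - 10) / 16
  L_1(s) = (s - 2)(s - 10) / -12
  L_2(s) = (s - 2)(s - 4) / 48
Then p(s) = 20·L_0(s) + 80·L_1(s) + 500·L_2(s).
Expanding and collecting terms gives p(s) = 5s².
Evaluating at s = 11: p(11) = 605.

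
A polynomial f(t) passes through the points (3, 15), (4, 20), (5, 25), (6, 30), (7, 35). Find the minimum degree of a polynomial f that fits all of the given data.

Forward differences of the values at t = 3, 4, 5, 6, 7:
  f  : 15  20  25  30  35
  Δ  : 5  5  5  5
  Δ^2: 0  0  0
  Δ^3: 0  0
  Δ^4: 0
The first differences are constant (5) and nonzero, while all higher differences vanish, so the minimal degree is 1.

1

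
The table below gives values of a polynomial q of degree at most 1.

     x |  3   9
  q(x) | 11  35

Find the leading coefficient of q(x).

Write q(x) = ax + b. Substituting each data point gives a linear system:
  3a + b = 11
  9a + b = 35
Solving the system yields a = 4, b = -1.
So q(x) = 4x - 1.
The leading coefficient is 4.

4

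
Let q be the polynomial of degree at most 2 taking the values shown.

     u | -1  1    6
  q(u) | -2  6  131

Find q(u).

q(u) = 3u^2 + 4u - 1

Write q(u) = au^2 + bu + c. Substituting each data point gives a linear system:
  a - b + c = -2
  a + b + c = 6
  36a + 6b + c = 131
Solving the system yields a = 3, b = 4, c = -1.
So q(u) = 3u² + 4u - 1.
Check: q(1) = 6. ✓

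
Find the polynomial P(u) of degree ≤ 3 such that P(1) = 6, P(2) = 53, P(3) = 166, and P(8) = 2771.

P(u) = 5u^3 + 3u^2 + 3u - 5

Write P(u) = au^3 + bu^2 + cu + d. Substituting each data point gives a linear system:
  a + b + c + d = 6
  8a + 4b + 2c + d = 53
  27a + 9b + 3c + d = 166
  512a + 64b + 8c + d = 2771
Solving the system yields a = 5, b = 3, c = 3, d = -5.
So P(u) = 5u^3 + 3u^2 + 3u - 5.
Check: P(1) = 6. ✓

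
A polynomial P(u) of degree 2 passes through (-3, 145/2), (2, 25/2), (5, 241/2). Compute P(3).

73/2

Write P(u) = au^2 + bu + c. Substituting each data point gives a linear system:
  9a - 3b + c = 145/2
  4a + 2b + c = 25/2
  25a + 5b + c = 241/2
Solving the system yields a = 6, b = -6, c = 1/2.
So P(u) = 6u^2 - 6u + 1/2.
Then P(3) = 73/2.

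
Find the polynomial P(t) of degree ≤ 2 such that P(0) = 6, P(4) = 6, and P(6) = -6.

P(t) = -t^2 + 4t + 6

Write P(t) = at^2 + bt + c. Substituting each data point gives a linear system:
  c = 6
  16a + 4b + c = 6
  36a + 6b + c = -6
Solving the system yields a = -1, b = 4, c = 6.
So P(t) = -t² + 4t + 6.
Check: P(6) = -6. ✓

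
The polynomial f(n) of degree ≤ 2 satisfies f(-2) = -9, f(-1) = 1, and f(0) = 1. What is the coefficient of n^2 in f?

-5

Write f(n) = an^2 + bn + c. Substituting each data point gives a linear system:
  4a - 2b + c = -9
  a - b + c = 1
  c = 1
Solving the system yields a = -5, b = -5, c = 1.
So f(n) = -5n^2 - 5n + 1.
The leading coefficient is -5.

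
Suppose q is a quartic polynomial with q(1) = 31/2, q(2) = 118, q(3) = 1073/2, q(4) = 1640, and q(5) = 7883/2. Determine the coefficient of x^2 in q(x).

Write q(x) = ax^4 + bx^3 + cx^2 + dx + e. Substituting each data point gives a linear system:
  a + b + c + d + e = 31/2
  16a + 8b + 4c + 2d + e = 118
  81a + 27b + 9c + 3d + e = 1073/2
  256a + 64b + 16c + 4d + e = 1640
  625a + 125b + 25c + 5d + e = 7883/2
Solving the system yields a = 6, b = 3/2, c = -1, d = 5, e = 4.
So q(x) = 6x⁴ + (3/2)x³ - x² + 5x + 4.
The coefficient of x^2 is -1.

-1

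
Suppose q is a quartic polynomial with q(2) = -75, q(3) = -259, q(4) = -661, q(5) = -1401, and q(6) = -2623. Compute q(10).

Write q(x) = ax^4 + bx^3 + cx^2 + dx + e. Substituting each data point gives a linear system:
  16a + 8b + 4c + 2d + e = -75
  81a + 27b + 9c + 3d + e = -259
  256a + 64b + 16c + 4d + e = -661
  625a + 125b + 25c + 5d + e = -1401
  1296a + 216b + 36c + 6d + e = -2623
Solving the system yields a = -1, b = -6, c = 0, d = -5, e = -1.
So q(x) = -x^4 - 6x^3 - 5x - 1.
Then q(10) = -16051.

-16051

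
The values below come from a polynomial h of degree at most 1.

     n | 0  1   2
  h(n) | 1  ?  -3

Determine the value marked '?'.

On equispaced nodes a degree-1 polynomial has vanishing second forward difference, so
  h(0) - 2·h(1) + h(2) = 0.
Substituting the known values and solving for h(1):
  -2·h(1) = 2
  h(1) = -1.

-1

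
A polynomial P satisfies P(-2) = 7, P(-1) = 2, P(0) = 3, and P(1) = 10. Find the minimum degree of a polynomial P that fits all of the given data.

Forward differences of the values at n = -2, -1, 0, 1:
  P  : 7  2  3  10
  Δ  : -5  1  7
  Δ^2: 6  6
  Δ^3: 0
The second differences are constant (6) and nonzero, while all higher differences vanish, so the minimal degree is 2.

2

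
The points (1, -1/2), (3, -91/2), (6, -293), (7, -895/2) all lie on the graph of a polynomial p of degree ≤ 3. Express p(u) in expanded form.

Write p(u) = au^3 + bu^2 + cu + d. Substituting each data point gives a linear system:
  a + b + c + d = -1/2
  27a + 9b + 3c + d = -91/2
  216a + 36b + 6c + d = -293
  343a + 49b + 7c + d = -895/2
Solving the system yields a = -1, b = -2, c = -3/2, d = 4.
So p(u) = -u^3 - 2u^2 - (3/2)u + 4.
Check: p(3) = -91/2. ✓

p(u) = -u^3 - 2u^2 - (3/2)u + 4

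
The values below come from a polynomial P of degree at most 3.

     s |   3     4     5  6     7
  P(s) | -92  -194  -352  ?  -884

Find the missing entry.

On equispaced nodes a degree-3 polynomial has vanishing fourth forward difference, so
  P(3) - 4·P(4) + 6·P(5) - 4·P(6) + P(7) = 0.
Substituting the known values and solving for P(6):
  -4·P(6) = 2312
  P(6) = -578.

-578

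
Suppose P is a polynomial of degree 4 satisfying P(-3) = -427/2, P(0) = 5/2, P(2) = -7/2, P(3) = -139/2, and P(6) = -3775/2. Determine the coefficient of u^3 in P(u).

3

Write P(u) = au^4 + bu^3 + cu^2 + du + e. Substituting each data point gives a linear system:
  81a - 27b + 9c - 3d + e = -427/2
  e = 5/2
  16a + 8b + 4c + 2d + e = -7/2
  81a + 27b + 9c + 3d + e = -139/2
  1296a + 216b + 36c + 6d + e = -3775/2
Solving the system yields a = -2, b = 3, c = 2, d = -3, e = 5/2.
So P(u) = -2u⁴ + 3u³ + 2u² - 3u + 5/2.
The coefficient of u^3 is 3.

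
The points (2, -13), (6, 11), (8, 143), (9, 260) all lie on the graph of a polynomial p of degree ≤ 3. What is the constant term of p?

-1

Write p(t) = at^3 + bt^2 + ct + d. Substituting each data point gives a linear system:
  8a + 4b + 2c + d = -13
  216a + 36b + 6c + d = 11
  512a + 64b + 8c + d = 143
  729a + 81b + 9c + d = 260
Solving the system yields a = 1, b = -6, c = 2, d = -1.
So p(t) = t³ - 6t² + 2t - 1.
The constant term is -1.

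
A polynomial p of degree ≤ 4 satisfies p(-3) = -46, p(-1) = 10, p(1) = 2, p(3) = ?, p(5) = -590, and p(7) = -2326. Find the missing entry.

-70

On equispaced nodes a degree-4 polynomial has vanishing fifth forward difference, so
  - p(-3) + 5·p(-1) - 10·p(1) + 10·p(3) - 5·p(5) + p(7) = 0.
Substituting the known values and solving for p(3):
  10·p(3) = -700
  p(3) = -70.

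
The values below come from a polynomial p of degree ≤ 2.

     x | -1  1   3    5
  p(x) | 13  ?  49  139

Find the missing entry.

The 3 known points determine the degree-2 polynomial uniquely.
Write p(x) = ax^2 + bx + c. Substituting each data point gives a linear system:
  a - b + c = 13
  9a + 3b + c = 49
  25a + 5b + c = 139
Solving the system yields a = 6, b = -3, c = 4.
So p(x) = 6x² - 3x + 4.
Then p(1) = 7.

7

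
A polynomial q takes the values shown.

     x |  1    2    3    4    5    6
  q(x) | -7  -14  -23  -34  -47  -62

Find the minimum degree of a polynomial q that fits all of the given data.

2

Forward differences of the values at x = 1, 2, 3, 4, 5, 6:
  q  : -7  -14  -23  -34  -47  -62
  Δ  : -7  -9  -11  -13  -15
  Δ^2: -2  -2  -2  -2
  Δ^3: 0  0  0
  Δ^4: 0  0
  Δ^5: 0
The second differences are constant (-2) and nonzero, while all higher differences vanish, so the minimal degree is 2.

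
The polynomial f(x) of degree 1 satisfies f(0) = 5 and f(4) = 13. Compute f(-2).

1

Using the Lagrange interpolation formula with nodes 0, 4:
  L_0(x) = (x - 4) / -4
  L_1(x) = x / 4
Then f(x) = 5·L_0(x) + 13·L_1(x).
Expanding and collecting terms gives f(x) = 2x + 5.
Evaluating at x = -2: f(-2) = 1.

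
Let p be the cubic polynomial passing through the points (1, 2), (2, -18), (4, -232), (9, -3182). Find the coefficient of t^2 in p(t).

Write p(t) = at^3 + bt^2 + ct + d. Substituting each data point gives a linear system:
  a + b + c + d = 2
  8a + 4b + 2c + d = -18
  64a + 16b + 4c + d = -232
  729a + 81b + 9c + d = -3182
Solving the system yields a = -5, b = 6, c = -3, d = 4.
So p(t) = -5t^3 + 6t^2 - 3t + 4.
The coefficient of t^2 is 6.

6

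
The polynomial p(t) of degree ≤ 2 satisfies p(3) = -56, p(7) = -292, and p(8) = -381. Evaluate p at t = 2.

-27

Write p(t) = at^2 + bt + c. Substituting each data point gives a linear system:
  9a + 3b + c = -56
  49a + 7b + c = -292
  64a + 8b + c = -381
Solving the system yields a = -6, b = 1, c = -5.
So p(t) = -6t^2 + t - 5.
Then p(2) = -27.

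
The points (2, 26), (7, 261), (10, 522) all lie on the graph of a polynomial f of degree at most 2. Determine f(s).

Write f(s) = as^2 + bs + c. Substituting each data point gives a linear system:
  4a + 2b + c = 26
  49a + 7b + c = 261
  100a + 10b + c = 522
Solving the system yields a = 5, b = 2, c = 2.
So f(s) = 5s² + 2s + 2.
Check: f(10) = 522. ✓

f(s) = 5s^2 + 2s + 2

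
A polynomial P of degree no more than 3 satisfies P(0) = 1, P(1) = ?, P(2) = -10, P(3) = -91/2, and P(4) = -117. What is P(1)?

3/2

On equispaced nodes a degree-3 polynomial has vanishing fourth forward difference, so
  P(0) - 4·P(1) + 6·P(2) - 4·P(3) + P(4) = 0.
Substituting the known values and solving for P(1):
  -4·P(1) = -6
  P(1) = 3/2.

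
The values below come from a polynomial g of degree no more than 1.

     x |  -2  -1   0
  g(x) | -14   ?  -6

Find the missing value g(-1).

-10

The 2 known points determine the degree-1 polynomial uniquely.
Write g(x) = ax + b. Substituting each data point gives a linear system:
  -2a + b = -14
  b = -6
Solving the system yields a = 4, b = -6.
So g(x) = 4x - 6.
Then g(-1) = -10.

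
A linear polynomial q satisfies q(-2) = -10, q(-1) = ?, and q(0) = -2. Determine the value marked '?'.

-6

The 2 known points determine the degree-1 polynomial uniquely.
Write q(s) = as + b. Substituting each data point gives a linear system:
  -2a + b = -10
  b = -2
Solving the system yields a = 4, b = -2.
So q(s) = 4s - 2.
Then q(-1) = -6.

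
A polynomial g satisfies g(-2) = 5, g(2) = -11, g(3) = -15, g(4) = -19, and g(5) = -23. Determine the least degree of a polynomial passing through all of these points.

1

Divided differences on the nodes -2, 2, 3, 4, 5:
  order 0: 5  -11  -15  -19  -23
  order 1: -4  -4  -4  -4
  order 2: 0  0  0
  order 3: 0  0
  order 4: 0
The order-1 divided differences are all -4 (nonzero) and every higher order vanishes, so the data lies on a polynomial of degree exactly 1.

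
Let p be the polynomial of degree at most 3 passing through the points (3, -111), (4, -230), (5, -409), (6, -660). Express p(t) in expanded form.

Using the Lagrange interpolation formula with nodes 3, 4, 5, 6:
  L_0(t) = (t - 4)(t - 5)(t - 6) / -6
  L_1(t) = (t - 3)(t - 5)(t - 6) / 2
  L_2(t) = (t - 3)(t - 4)(t - 6) / -2
  L_3(t) = (t - 3)(t - 4)(t - 5) / 6
Then p(t) = -111·L_0(t) - 230·L_1(t) - 409·L_2(t) - 660·L_3(t).
Expanding and collecting terms gives p(t) = -2t^3 - 6t^2 - 3t + 6.
Check: p(3) = -111. ✓

p(t) = -2t^3 - 6t^2 - 3t + 6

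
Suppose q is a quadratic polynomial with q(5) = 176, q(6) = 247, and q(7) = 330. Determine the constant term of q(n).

Write q(n) = an^2 + bn + c. Substituting each data point gives a linear system:
  25a + 5b + c = 176
  36a + 6b + c = 247
  49a + 7b + c = 330
Solving the system yields a = 6, b = 5, c = 1.
So q(n) = 6n^2 + 5n + 1.
The constant term is 1.

1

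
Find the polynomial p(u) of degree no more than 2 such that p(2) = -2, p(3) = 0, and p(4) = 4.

p(u) = u^2 - 3u

Using the Lagrange interpolation formula with nodes 2, 3, 4:
  L_0(u) = (u - 3)(u - 4) / 2
  L_1(u) = (u - 2)(u - 4) / -1
  L_2(u) = (u - 2)(u - 3) / 2
Then p(u) = -2·L_0(u) + 0·L_1(u) + 4·L_2(u).
Expanding and collecting terms gives p(u) = u² - 3u.
Check: p(2) = -2. ✓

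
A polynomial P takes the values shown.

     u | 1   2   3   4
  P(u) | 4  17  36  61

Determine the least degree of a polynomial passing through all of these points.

2

Forward differences of the values at u = 1, 2, 3, 4:
  P  : 4  17  36  61
  Δ  : 13  19  25
  Δ^2: 6  6
  Δ^3: 0
The second differences are constant (6) and nonzero, while all higher differences vanish, so the minimal degree is 2.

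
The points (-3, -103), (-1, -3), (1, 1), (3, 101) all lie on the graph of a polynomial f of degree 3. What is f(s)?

Using the Lagrange interpolation formula with nodes -3, -1, 1, 3:
  L_0(s) = (s + 1)(s - 1)(s - 3) / -48
  L_1(s) = (s + 3)(s - 1)(s - 3) / 16
  L_2(s) = (s + 3)(s + 1)(s - 3) / -16
  L_3(s) = (s + 3)(s + 1)(s - 1) / 48
Then f(s) = -103·L_0(s) - 3·L_1(s) + 1·L_2(s) + 101·L_3(s).
Expanding and collecting terms gives f(s) = 4s^3 - 2s - 1.
Check: f(-1) = -3. ✓

f(s) = 4s^3 - 2s - 1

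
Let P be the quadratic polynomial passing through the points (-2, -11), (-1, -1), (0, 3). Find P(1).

Using the Lagrange interpolation formula with nodes -2, -1, 0:
  L_0(t) = (t + 1)t / 2
  L_1(t) = (t + 2)t / -1
  L_2(t) = (t + 2)(t + 1) / 2
Then P(t) = -11·L_0(t) - 1·L_1(t) + 3·L_2(t).
Expanding and collecting terms gives P(t) = -3t² + t + 3.
Evaluating at t = 1: P(1) = 1.

1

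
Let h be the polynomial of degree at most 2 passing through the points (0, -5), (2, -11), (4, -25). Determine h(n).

Using the Lagrange interpolation formula with nodes 0, 2, 4:
  L_0(n) = (n - 2)(n - 4) / 8
  L_1(n) = n(n - 4) / -4
  L_2(n) = n(n - 2) / 8
Then h(n) = -5·L_0(n) - 11·L_1(n) - 25·L_2(n).
Expanding and collecting terms gives h(n) = -n^2 - n - 5.
Check: h(4) = -25. ✓

h(n) = -n^2 - n - 5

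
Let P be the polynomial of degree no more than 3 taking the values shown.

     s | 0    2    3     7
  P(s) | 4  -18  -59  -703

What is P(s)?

Using the Lagrange interpolation formula with nodes 0, 2, 3, 7:
  L_0(s) = (s - 2)(s - 3)(s - 7) / -42
  L_1(s) = s(s - 3)(s - 7) / 10
  L_2(s) = s(s - 2)(s - 7) / -12
  L_3(s) = s(s - 2)(s - 3) / 140
Then P(s) = 4·L_0(s) - 18·L_1(s) - 59·L_2(s) - 703·L_3(s).
Expanding and collecting terms gives P(s) = -2s^3 - 3s + 4.
Check: P(7) = -703. ✓

P(s) = -2s^3 - 3s + 4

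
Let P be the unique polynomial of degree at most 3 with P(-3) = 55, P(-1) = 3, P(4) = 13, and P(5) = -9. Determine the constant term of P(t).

Write P(t) = at^3 + bt^2 + ct + d. Substituting each data point gives a linear system:
  -27a + 9b - 3c + d = 55
  -a + b - c + d = 3
  64a + 16b + 4c + d = 13
  125a + 25b + 5c + d = -9
Solving the system yields a = -1, b = 4, c = 3, d = 1.
So P(t) = -t^3 + 4t^2 + 3t + 1.
The constant term is 1.

1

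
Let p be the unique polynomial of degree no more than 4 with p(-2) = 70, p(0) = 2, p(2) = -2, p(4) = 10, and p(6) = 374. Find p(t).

Write p(t) = at^4 + bt^3 + ct^2 + dt + e. Substituting each data point gives a linear system:
  16a - 8b + 4c - 2d + e = 70
  e = 2
  16a + 8b + 4c + 2d + e = -2
  256a + 64b + 16c + 4d + e = 10
  1296a + 216b + 36c + 6d + e = 374
Solving the system yields a = 1, b = -5, c = 4, d = 2, e = 2.
So p(t) = t⁴ - 5t³ + 4t² + 2t + 2.
Check: p(0) = 2. ✓

p(t) = t^4 - 5t^3 + 4t^2 + 2t + 2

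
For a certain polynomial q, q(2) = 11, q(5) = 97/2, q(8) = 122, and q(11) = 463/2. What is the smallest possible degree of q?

2

Forward differences of the values at x = 2, 5, 8, 11:
  q  : 11  97/2  122  463/2
  Δ  : 75/2  147/2  219/2
  Δ^2: 36  36
  Δ^3: 0
The second differences are constant (36) and nonzero, while all higher differences vanish, so the minimal degree is 2.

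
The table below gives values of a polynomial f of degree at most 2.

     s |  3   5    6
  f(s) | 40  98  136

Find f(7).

Using the Lagrange interpolation formula with nodes 3, 5, 6:
  L_0(s) = (s - 5)(s - 6) / 6
  L_1(s) = (s - 3)(s - 6) / -2
  L_2(s) = (s - 3)(s - 5) / 3
Then f(s) = 40·L_0(s) + 98·L_1(s) + 136·L_2(s).
Expanding and collecting terms gives f(s) = 3s² + 5s - 2.
Evaluating at s = 7: f(7) = 180.

180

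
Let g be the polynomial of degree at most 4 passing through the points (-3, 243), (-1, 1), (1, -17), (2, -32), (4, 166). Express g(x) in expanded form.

Write g(x) = ax^4 + bx^3 + cx^2 + dx + e. Substituting each data point gives a linear system:
  81a - 27b + 9c - 3d + e = 243
  a - b + c - d + e = 1
  a + b + c + d + e = -17
  16a + 8b + 4c + 2d + e = -32
  256a + 64b + 16c + 4d + e = 166
Solving the system yields a = 2, b = -4, c = -4, d = -5, e = -6.
So g(x) = 2x^4 - 4x^3 - 4x^2 - 5x - 6.
Check: g(4) = 166. ✓

g(x) = 2x^4 - 4x^3 - 4x^2 - 5x - 6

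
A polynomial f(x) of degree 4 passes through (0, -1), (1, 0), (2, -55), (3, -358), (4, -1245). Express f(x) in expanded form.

Write f(x) = ax^4 + bx^3 + cx^2 + dx + e. Substituting each data point gives a linear system:
  e = -1
  a + b + c + d + e = 0
  16a + 8b + 4c + 2d + e = -55
  81a + 27b + 9c + 3d + e = -358
  256a + 64b + 16c + 4d + e = -1245
Solving the system yields a = -6, b = 4, c = 2, d = 1, e = -1.
So f(x) = -6x⁴ + 4x³ + 2x² + x - 1.
Check: f(3) = -358. ✓

f(x) = -6x^4 + 4x^3 + 2x^2 + x - 1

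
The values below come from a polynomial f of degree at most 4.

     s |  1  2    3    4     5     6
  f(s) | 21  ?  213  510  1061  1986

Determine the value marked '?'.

On equispaced nodes a degree-4 polynomial has vanishing fifth forward difference, so
  - f(1) + 5·f(2) - 10·f(3) + 10·f(4) - 5·f(5) + f(6) = 0.
Substituting the known values and solving for f(2):
  5·f(2) = 370
  f(2) = 74.

74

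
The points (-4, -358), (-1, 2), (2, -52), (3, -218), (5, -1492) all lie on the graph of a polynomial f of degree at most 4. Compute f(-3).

-92

Using the Lagrange interpolation formula with nodes -4, -1, 2, 3, 5:
  L_0(u) = (u + 1)(u - 2)(u - 3)(u - 5) / 1134
  L_1(u) = (u + 4)(u - 2)(u - 3)(u - 5) / -216
  L_2(u) = (u + 4)(u + 1)(u - 3)(u - 5) / 54
  L_3(u) = (u + 4)(u + 1)(u - 2)(u - 5) / -56
  L_4(u) = (u + 4)(u + 1)(u - 2)(u - 3) / 324
Then f(u) = -358·L_0(u) + 2·L_1(u) - 52·L_2(u) - 218·L_3(u) - 1492·L_4(u).
Expanding and collecting terms gives f(u) = -2u^4 - 2u^3 + u^2 - 3u - 2.
Evaluating at u = -3: f(-3) = -92.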